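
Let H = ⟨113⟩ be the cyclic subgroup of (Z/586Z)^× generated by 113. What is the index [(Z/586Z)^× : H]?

1

The order of 113 must divide φ(586) = φ(2)·φ(293) = 1·292 = 292 = 2^2 · 73.
Divisors of 292: 1, 2, 4, 73, 146, 292.
Test each divisor d:
113^1 ≡ 113
113^2 ≡ 463
113^4 ≡ 479
113^73 ≡ 155
113^146 ≡ 585
113^292 ≡ 1
The order of 113 is 292, so the subgroup it generates has 292 elements.
The index is φ(586) / ord(113) = 292 / 292 = 1.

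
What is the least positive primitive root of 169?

2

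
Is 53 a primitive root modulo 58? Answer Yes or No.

No

φ(58) = φ(2)·φ(29) = 1·28 = 28 = 2^2 · 7.
It suffices to check that the order of 53 is not a proper divisor of 28: compute 53^(28/q) for q ∈ {2, 7}.
53^14 ≡ 1 (mod 58)  [q = 2: ≡ 1 ✗]
53^4 ≡ 45 (mod 58)  [q = 7: ≢ 1 ✓]
53^14 ≡ 1 shows ord(53) | 14, strictly less than φ(58); not a primitive root.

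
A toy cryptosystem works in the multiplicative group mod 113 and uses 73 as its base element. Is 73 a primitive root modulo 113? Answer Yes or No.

φ(113) = 113 − 1 = 112 = 2^4 · 7.
It suffices to check that the order of 73 is not a proper divisor of 112: compute 73^(112/q) for q ∈ {2, 7}.
73^56 ≡ 112 (mod 113)  [q = 2: ≢ 1 ✓]
73^16 ≡ 1 (mod 113)  [q = 7: ≡ 1 ✗]
Since 73^16 ≡ 1, the order of 73 divides 16 < 112, so 73 is not a primitive root.

No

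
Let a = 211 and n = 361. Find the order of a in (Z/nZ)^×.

342

The order of 211 must divide φ(361) = φ(19^2) = 19·(19−1) = 342 = 2 · 3^2 · 19.
Divisors of 342: 1, 2, 3, 6, 9, 18, 19, 38, 57, 114, 171, 342.
Evaluate successive powers at the divisors of 342:
211^1 ≡ 211 (mod 361)
211^2 ≡ 118 (mod 361)
211^3 ≡ 350 (mod 361)
211^6 ≡ 121 (mod 361)
211^9 ≡ 113 (mod 361)
211^18 ≡ 134 (mod 361)
211^19 ≡ 116 (mod 361)
211^38 ≡ 99 (mod 361)
211^57 ≡ 293 (mod 361)
211^114 ≡ 292 (mod 361)
211^171 ≡ 360 (mod 361)
211^342 ≡ 1 (mod 361) ✓
Therefore the multiplicative order of 211 modulo 361 is 342.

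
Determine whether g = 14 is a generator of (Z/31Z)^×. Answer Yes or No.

φ(31) = 31 − 1 = 30 = 2 · 3 · 5.
Test 14^(30/q) mod 31 for each prime factor q of 30:
14^15 ≡ 1 (mod 31)  [q = 2: ≡ 1 ✗]
14^10 ≡ 25 (mod 31)  [q = 3: ≢ 1 ✓]
14^6 ≡ 8 (mod 31)  [q = 5: ≢ 1 ✓]
The check at q = 2 fails, so 14 generates a proper subgroup.

No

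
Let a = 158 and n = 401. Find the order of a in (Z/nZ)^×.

Since 158 ∈ (Z/401Z)^×, its order divides φ(401) = 401 − 1 = 400 = 2^4 · 5^2.
Divisors of 400: 1, 2, 4, 5, 8, 10, 16, 20, 25, 40, 50, 80, 100, 200, 400.
Compute 158^d (mod 401) for the divisors d until we hit 1:
158^1 ≡ 158 (mod 401)
158^2 ≡ 102 (mod 401)
158^4 ≡ 379 (mod 401)
158^5 ≡ 133 (mod 401)
158^8 ≡ 83 (mod 401)
158^10 ≡ 45 (mod 401)
158^16 ≡ 72 (mod 401)
158^20 ≡ 20 (mod 401)
158^25 ≡ 254 (mod 401)
158^40 ≡ 400 (mod 401)
158^50 ≡ 356 (mod 401)
158^80 ≡ 1 (mod 401) ✓
The smallest such exponent is 80, so the order of 158 is 80.

80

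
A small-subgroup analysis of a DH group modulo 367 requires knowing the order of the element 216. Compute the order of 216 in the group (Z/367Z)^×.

122

By Lagrange's theorem, ord_367(216) divides φ(367) = 367 − 1 = 366 = 2 · 3 · 61.
Divisors of 366: 1, 2, 3, 6, 61, 122, 183, 366.
Test each divisor d:
216^1 ≡ 216
216^2 ≡ 47
216^3 ≡ 243
216^6 ≡ 329
216^61 ≡ 366
216^122 ≡ 1
Hence ord(216) = 122.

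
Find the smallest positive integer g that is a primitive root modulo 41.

6

φ(41) = 41 − 1 = 40 = 2^3 · 5.
g is a primitive root iff g^(40/q) ≢ 1 (mod 41) for each prime q ∈ {2, 5}.
g = 2: 2^20 ≡ 1 — hits 1, so not a primitive root.
g = 3: 3^20 ≡ 40; 3^8 ≡ 1 — hits 1, so not a primitive root.
g = 4: 4^20 ≡ 1 — hits 1, so not a primitive root.
g = 5: 5^20 ≡ 1 — hits 1, so not a primitive root.
g = 6: 6^20 ≡ 40; 6^8 ≡ 10 — none is 1, so 6 is a primitive root.
So 6 is the smallest generator of (Z/41Z)^×.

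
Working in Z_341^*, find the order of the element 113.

15

ord(113) | φ(341) = φ(11·31) = (11−1)·(31−1) = 10·30 = 300 = 2^2 · 3 · 5^2.
Divisors of 300: 1, 2, 3, 4, 5, 6, 10, 12, 15, 20, 25, 30, 50, 60, 75, 100, 150, 300.
Evaluate successive powers at the divisors of 300:
113^1 ≡ 113 (mod 341)
113^2 ≡ 152 (mod 341)
113^3 ≡ 126 (mod 341)
113^4 ≡ 257 (mod 341)
113^5 ≡ 56 (mod 341)
113^6 ≡ 190 (mod 341)
113^10 ≡ 67 (mod 341)
113^12 ≡ 295 (mod 341)
113^15 ≡ 1 (mod 341) ✓
So ord_341(113) = 15.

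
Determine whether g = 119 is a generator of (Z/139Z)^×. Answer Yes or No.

Yes

φ(139) = 139 − 1 = 138 = 2 · 3 · 23.
It suffices to check that the order of 119 is not a proper divisor of 138: compute 119^(138/q) for q ∈ {2, 3, 23}.
119^69 ≡ 138 (mod 139)  [q = 2: ≢ 1 ✓]
119^46 ≡ 96 (mod 139)  [q = 3: ≢ 1 ✓]
119^6 ≡ 91 (mod 139)  [q = 23: ≢ 1 ✓]
None equal 1, so ord_139(119) = 138: 119 is a primitive root.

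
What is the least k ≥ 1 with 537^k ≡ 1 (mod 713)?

165

Since 537 ∈ (Z/713Z)^×, its order divides φ(713) = φ(23·31) = (23−1)·(31−1) = 22·30 = 660 = 2^2 · 3 · 5 · 11.
Divisors of 660: 1, 2, 3, 4, 5, 6, 10, 11, 12, 15, 20, 22, 30, 33, 44, 55, 60, 66, 110, 132, 165, 220, 330, 660.
Compute 537^d (mod 713) for the divisors d until we hit 1:
537^1 ≡ 537
537^2 ≡ 317
537^3 ≡ 535
537^4 ≡ 669
537^5 ≡ 614
537^6 ≡ 312
537^10 ≡ 532
537^11 ≡ 484
537^12 ≡ 376
537^15 ≡ 94
537^20 ≡ 676
537^22 ≡ 392
537^30 ≡ 280
537^33 ≡ 70
537^44 ≡ 369
537^55 ≡ 346
537^60 ≡ 683
537^66 ≡ 622
537^110 ≡ 645
537^132 ≡ 438
537^165 ≡ 1
So ord_713(537) = 165.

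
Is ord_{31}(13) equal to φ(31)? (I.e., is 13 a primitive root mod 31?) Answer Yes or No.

φ(31) = 31 − 1 = 30 = 2 · 3 · 5.
It suffices to check that the order of 13 is not a proper divisor of 30: compute 13^(30/q) for q ∈ {2, 3, 5}.
13^15 ≡ 30 (mod 31)  [q = 2: ≢ 1 ✓]
13^10 ≡ 5 (mod 31)  [q = 3: ≢ 1 ✓]
13^6 ≡ 16 (mod 31)  [q = 5: ≢ 1 ✓]
None equal 1, so ord_31(13) = 30: 13 is a primitive root.

Yes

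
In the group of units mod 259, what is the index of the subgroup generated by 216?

54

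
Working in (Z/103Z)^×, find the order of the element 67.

102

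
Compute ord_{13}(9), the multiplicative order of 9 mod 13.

By Lagrange's theorem, ord_13(9) divides φ(13) = 13 − 1 = 12 = 2^2 · 3.
Divisors of 12: 1, 2, 3, 4, 6, 12.
Test each divisor d:
9^1 ≡ 9
9^2 ≡ 3
9^3 ≡ 1
The smallest such exponent is 3, so the order of 9 is 3.

3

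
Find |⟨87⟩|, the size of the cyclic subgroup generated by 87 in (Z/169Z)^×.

ord(87) | φ(169) = φ(13^2) = 13·(13−1) = 156 = 2^2 · 3 · 13.
Divisors of 156: 1, 2, 3, 4, 6, 12, 13, 26, 39, 52, 78, 156.
Check 87^d mod 169 for each divisor in increasing order:
87^1 ≡ 87 (mod 169)
87^2 ≡ 133 (mod 169)
87^3 ≡ 79 (mod 169)
87^4 ≡ 113 (mod 169)
87^6 ≡ 157 (mod 169)
87^12 ≡ 144 (mod 169)
87^13 ≡ 22 (mod 169)
87^26 ≡ 146 (mod 169)
87^39 ≡ 1 (mod 169) ✓
So ord_169(87) = 39.

39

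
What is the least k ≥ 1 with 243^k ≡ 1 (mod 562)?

56

Since 243 ∈ (Z/562Z)^×, its order divides φ(562) = φ(2)·φ(281) = 1·280 = 280 = 2^3 · 5 · 7.
Divisors of 280: 1, 2, 4, 5, 7, 8, 10, 14, 20, 28, 35, 40, 56, 70, 140, 280.
Check 243^d mod 562 for each divisor in increasing order:
243^1 ≡ 243
243^2 ≡ 39
243^4 ≡ 397
243^5 ≡ 369
243^7 ≡ 341
243^8 ≡ 249
243^10 ≡ 157
243^14 ≡ 509
243^20 ≡ 483
243^28 ≡ 561
243^35 ≡ 221
243^40 ≡ 59
243^56 ≡ 1
Therefore the multiplicative order of 243 modulo 562 is 56.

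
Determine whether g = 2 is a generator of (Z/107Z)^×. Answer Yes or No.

φ(107) = 107 − 1 = 106 = 2 · 53.
An element g generates (Z/107Z)^× iff g^(106/q) ≢ 1 (mod 107) for each prime q ∈ {2, 53}.
2^53 ≡ 106 (mod 107)  [q = 2: ≢ 1 ✓]
2^2 ≡ 4 (mod 107)  [q = 53: ≢ 1 ✓]
All checks pass, so 2 has order 106 and is a primitive root modulo 107.

Yes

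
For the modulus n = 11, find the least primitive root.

2

φ(11) = 11 − 1 = 10 = 2 · 5.
Test candidates g = 2, 3, … against the prime factors q ∈ {2, 5} of φ(11): g is a generator iff g^(10/q) ≢ 1 for every such q.
g = 2: 2^5 ≡ 10; 2^2 ≡ 4 — none is 1, so 2 is a primitive root.
So 2 is the smallest generator of (Z/11Z)^×.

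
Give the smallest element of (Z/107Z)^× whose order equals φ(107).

2

φ(107) = 107 − 1 = 106 = 2 · 53.
Test candidates g = 2, 3, … against the prime factors q ∈ {2, 53} of φ(107): g is a generator iff g^(106/q) ≢ 1 for every such q.
g = 2: 2^53 ≡ 106; 2^2 ≡ 4 — none is 1, so 2 is a primitive root.
So 2 is the smallest generator of (Z/107Z)^×.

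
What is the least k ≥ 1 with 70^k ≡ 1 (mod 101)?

50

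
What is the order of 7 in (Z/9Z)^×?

ord(7) | φ(9) = φ(3^2) = 3·(3−1) = 6 = 2 · 3.
Divisors of 6: 1, 2, 3, 6.
Evaluate successive powers at the divisors of 6:
7^1 ≡ 7
7^2 ≡ 4
7^3 ≡ 1
The smallest such exponent is 3, so the order of 7 is 3.

3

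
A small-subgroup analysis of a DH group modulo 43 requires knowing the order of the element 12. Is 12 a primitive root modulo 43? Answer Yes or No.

Yes

φ(43) = 43 − 1 = 42 = 2 · 3 · 7.
An element g generates (Z/43Z)^× iff g^(42/q) ≢ 1 (mod 43) for each prime q ∈ {2, 3, 7}.
12^21 ≡ 42 (mod 43)  [q = 2: ≢ 1 ✓]
12^14 ≡ 36 (mod 43)  [q = 3: ≢ 1 ✓]
12^6 ≡ 21 (mod 43)  [q = 7: ≢ 1 ✓]
All checks pass, so 12 has order 42 and is a primitive root modulo 43.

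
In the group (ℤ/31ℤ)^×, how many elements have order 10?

4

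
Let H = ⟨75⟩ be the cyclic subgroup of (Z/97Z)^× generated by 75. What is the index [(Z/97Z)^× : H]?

ord(75) | φ(97) = 97 − 1 = 96 = 2^5 · 3.
Divisors of 96: 1, 2, 3, 4, 6, 8, 12, 16, 24, 32, 48, 96.
Test each divisor d:
75^1 ≡ 75
75^2 ≡ 96
75^3 ≡ 22
75^4 ≡ 1
The order of 75 is 4, so the subgroup it generates has 4 elements.
Index = |(Z/97Z)^×| / |⟨75⟩| = 96 / 4 = 24.

24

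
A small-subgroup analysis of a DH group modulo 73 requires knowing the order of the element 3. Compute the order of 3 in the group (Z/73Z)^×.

By Lagrange's theorem, ord_73(3) divides φ(73) = 73 − 1 = 72 = 2^3 · 3^2.
Divisors of 72: 1, 2, 3, 4, 6, 8, 9, 12, 18, 24, 36, 72.
Test each divisor d:
3^1 ≡ 3
3^2 ≡ 9
3^3 ≡ 27
3^4 ≡ 8
3^6 ≡ 72
3^8 ≡ 64
3^9 ≡ 46
3^12 ≡ 1
Hence ord(3) = 12.

12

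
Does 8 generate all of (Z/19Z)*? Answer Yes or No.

φ(19) = 19 − 1 = 18 = 2 · 3^2.
An element g generates (Z/19Z)^× iff g^(18/q) ≢ 1 (mod 19) for each prime q ∈ {2, 3}.
8^9 ≡ 18 (mod 19)  [q = 2: ≢ 1 ✓]
8^6 ≡ 1 (mod 19)  [q = 3: ≡ 1 ✗]
The check at q = 3 fails, so 8 generates a proper subgroup.

No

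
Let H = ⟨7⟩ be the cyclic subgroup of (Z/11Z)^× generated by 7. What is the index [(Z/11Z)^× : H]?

1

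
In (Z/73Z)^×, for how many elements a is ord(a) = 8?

φ(73) = 73 − 1 = 72 = 2^3 · 3^2.
In a cyclic group of order 72, there are φ(d) elements of order d for each divisor d of 72, and zero for non-divisors.
8 = 2^3 divides 72, and φ(8) = 4.

4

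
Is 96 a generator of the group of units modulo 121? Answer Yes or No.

Yes

φ(121) = φ(11^2) = 11·(11−1) = 110 = 2 · 5 · 11.
96 is a primitive root mod 121 iff 96^(φ(121)/q) ≢ 1 for every prime q | φ(121), i.e. q ∈ {2, 5, 11}.
96^55 ≡ 120 (mod 121)  [q = 2: ≢ 1 ✓]
96^22 ≡ 9 (mod 121)  [q = 5: ≢ 1 ✓]
96^10 ≡ 34 (mod 121)  [q = 11: ≢ 1 ✓]
Every test exponent gives a nontrivial residue, hence 96 generates the full group.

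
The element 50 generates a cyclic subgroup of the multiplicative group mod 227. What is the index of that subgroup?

By Lagrange's theorem, ord_227(50) divides φ(227) = 227 − 1 = 226 = 2 · 113.
Divisors of 226: 1, 2, 113, 226.
Test each divisor d:
50^1 ≡ 50 (mod 227)
50^2 ≡ 3 (mod 227)
50^113 ≡ 226 (mod 227)
50^226 ≡ 1 (mod 227) ✓
The order of 50 is 226, so the subgroup it generates has 226 elements.
[(Z/227Z)^× : ⟨50⟩] = 226/226 = 1.

1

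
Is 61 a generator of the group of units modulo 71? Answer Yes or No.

Yes

φ(71) = 71 − 1 = 70 = 2 · 5 · 7.
Test 61^(70/q) mod 71 for each prime factor q of 70:
61^35 ≡ 70 (mod 71)  [q = 2: ≢ 1 ✓]
61^14 ≡ 25 (mod 71)  [q = 5: ≢ 1 ✓]
61^10 ≡ 30 (mod 71)  [q = 7: ≢ 1 ✓]
Every test exponent gives a nontrivial residue, hence 61 generates the full group.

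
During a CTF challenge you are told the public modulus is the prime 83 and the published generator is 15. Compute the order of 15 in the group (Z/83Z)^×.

82

Since 15 ∈ (Z/83Z)^×, its order divides φ(83) = 83 − 1 = 82 = 2 · 41.
Divisors of 82: 1, 2, 41, 82.
Compute 15^d (mod 83) for the divisors d until we hit 1:
15^1 ≡ 15 (mod 83)
15^2 ≡ 59 (mod 83)
15^41 ≡ 82 (mod 83)
15^82 ≡ 1 (mod 83) ✓
The smallest such exponent is 82, so the order of 15 is 82.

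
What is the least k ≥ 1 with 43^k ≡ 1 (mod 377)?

84

By Lagrange's theorem, ord_377(43) divides φ(377) = φ(13·29) = (13−1)·(29−1) = 12·28 = 336 = 2^4 · 3 · 7.
Divisors of 336: 1, 2, 3, 4, 6, 7, 8, 12, 14, 16, 21, 24, 28, 42, 48, 56, 84, 112, 168, 336.
Compute 43^d (mod 377) for the divisors d until we hit 1:
43^1 ≡ 43 (mod 377)
43^2 ≡ 341 (mod 377)
43^3 ≡ 337 (mod 377)
43^4 ≡ 165 (mod 377)
43^6 ≡ 92 (mod 377)
43^7 ≡ 186 (mod 377)
43^8 ≡ 81 (mod 377)
43^12 ≡ 170 (mod 377)
43^14 ≡ 289 (mod 377)
43^16 ≡ 152 (mod 377)
43^21 ≡ 220 (mod 377)
43^24 ≡ 248 (mod 377)
43^28 ≡ 204 (mod 377)
43^42 ≡ 144 (mod 377)
43^48 ≡ 53 (mod 377)
43^56 ≡ 146 (mod 377)
43^84 ≡ 1 (mod 377) ✓
The smallest such exponent is 84, so the order of 43 is 84.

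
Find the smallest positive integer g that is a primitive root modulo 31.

3

φ(31) = 31 − 1 = 30 = 2 · 3 · 5.
g is a primitive root iff g^(30/q) ≢ 1 (mod 31) for each prime q ∈ {2, 3, 5}.
g = 2: 2^15 ≡ 1 — hits 1, so not a primitive root.
g = 3: 3^15 ≡ 30; 3^10 ≡ 25; 3^6 ≡ 16 — none is 1, so 3 is a primitive root.
The smallest primitive root modulo 31 is 3.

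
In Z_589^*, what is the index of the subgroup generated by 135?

6

ord(135) | φ(589) = φ(19·31) = (19−1)·(31−1) = 18·30 = 540 = 2^2 · 3^3 · 5.
Divisors of 540: 1, 2, 3, 4, 5, 6, 9, 10, 12, 15, 18, 20, 27, 30, 36, 45, 54, 60, 90, 108, 135, 180, 270, 540.
Evaluate successive powers at the divisors of 540:
135^1 ≡ 135 (mod 589)
135^2 ≡ 555 (mod 589)
135^3 ≡ 122 (mod 589)
135^4 ≡ 567 (mod 589)
135^5 ≡ 564 (mod 589)
135^6 ≡ 159 (mod 589)
135^9 ≡ 550 (mod 589)
135^10 ≡ 36 (mod 589)
135^12 ≡ 543 (mod 589)
135^15 ≡ 278 (mod 589)
135^18 ≡ 343 (mod 589)
135^20 ≡ 118 (mod 589)
135^27 ≡ 170 (mod 589)
135^30 ≡ 125 (mod 589)
135^36 ≡ 438 (mod 589)
135^45 ≡ 588 (mod 589)
135^54 ≡ 39 (mod 589)
135^60 ≡ 311 (mod 589)
135^90 ≡ 1 (mod 589) ✓
The order of 135 is 90, so the subgroup it generates has 90 elements.
Index = |(Z/589Z)^×| / |⟨135⟩| = 540 / 90 = 6.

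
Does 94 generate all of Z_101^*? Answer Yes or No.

φ(101) = 101 − 1 = 100 = 2^2 · 5^2.
It suffices to check that the order of 94 is not a proper divisor of 100: compute 94^(100/q) for q ∈ {2, 5}.
94^50 ≡ 100 (mod 101)  [q = 2: ≢ 1 ✓]
94^20 ≡ 84 (mod 101)  [q = 5: ≢ 1 ✓]
Every test exponent gives a nontrivial residue, hence 94 generates the full group.

Yes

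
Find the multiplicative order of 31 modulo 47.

46

ord(31) | φ(47) = 47 − 1 = 46 = 2 · 23.
Divisors of 46: 1, 2, 23, 46.
Check 31^d mod 47 for each divisor in increasing order:
31^1 ≡ 31 (mod 47)
31^2 ≡ 21 (mod 47)
31^23 ≡ 46 (mod 47)
31^46 ≡ 1 (mod 47) ✓
The smallest such exponent is 46, so the order of 31 is 46.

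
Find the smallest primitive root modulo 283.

3

φ(283) = 283 − 1 = 282 = 2 · 3 · 47.
g is a primitive root iff g^(282/q) ≢ 1 (mod 283) for each prime q ∈ {2, 3, 47}.
g = 2: 2^141 ≡ 282; 2^94 ≡ 1 — hits 1, so not a primitive root.
g = 3: 3^141 ≡ 282; 3^94 ≡ 238; 3^6 ≡ 163 — none is 1, so 3 is a primitive root.
So 3 is the smallest generator of (Z/283Z)^×.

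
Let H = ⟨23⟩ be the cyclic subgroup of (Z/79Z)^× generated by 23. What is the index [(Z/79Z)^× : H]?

26

Since 23 ∈ (Z/79Z)^×, its order divides φ(79) = 79 − 1 = 78 = 2 · 3 · 13.
Divisors of 78: 1, 2, 3, 6, 13, 26, 39, 78.
Compute 23^d (mod 79) for the divisors d until we hit 1:
23^1 ≡ 23
23^2 ≡ 55
23^3 ≡ 1
The order of 23 is 3, so the subgroup it generates has 3 elements.
The index is φ(79) / ord(23) = 78 / 3 = 26.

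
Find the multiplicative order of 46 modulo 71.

10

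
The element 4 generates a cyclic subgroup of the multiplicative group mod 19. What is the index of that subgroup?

2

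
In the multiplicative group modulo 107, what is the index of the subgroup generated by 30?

2

Since 30 ∈ (Z/107Z)^×, its order divides φ(107) = 107 − 1 = 106 = 2 · 53.
Divisors of 106: 1, 2, 53, 106.
Test each divisor d:
30^1 ≡ 30 (mod 107)
30^2 ≡ 44 (mod 107)
30^53 ≡ 1 (mod 107) ✓
Thus |⟨30⟩| = ord(30) = 53.
[(Z/107Z)^× : ⟨30⟩] = 106/53 = 2.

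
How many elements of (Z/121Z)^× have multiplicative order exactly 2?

1

φ(121) = φ(11^2) = 11·(11−1) = 110 = 2 · 5 · 11.
In a cyclic group of order 110, there are φ(d) elements of order d for each divisor d of 110, and zero for non-divisors.
2 | 110, and φ(2) = 2 − 1 = 1.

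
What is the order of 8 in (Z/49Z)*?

ord(8) | φ(49) = φ(7^2) = 7·(7−1) = 42 = 2 · 3 · 7.
Divisors of 42: 1, 2, 3, 6, 7, 14, 21, 42.
Check 8^d mod 49 for each divisor in increasing order:
8^1 ≡ 8 (mod 49)
8^2 ≡ 15 (mod 49)
8^3 ≡ 22 (mod 49)
8^6 ≡ 43 (mod 49)
8^7 ≡ 1 (mod 49) ✓
Therefore the multiplicative order of 8 modulo 49 is 7.

7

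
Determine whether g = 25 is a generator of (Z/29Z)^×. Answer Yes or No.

φ(29) = 29 − 1 = 28 = 2^2 · 7.
An element g generates (Z/29Z)^× iff g^(28/q) ≢ 1 (mod 29) for each prime q ∈ {2, 7}.
25^14 ≡ 1 (mod 29)  [q = 2: ≡ 1 ✗]
25^4 ≡ 24 (mod 29)  [q = 7: ≢ 1 ✓]
Since 25^14 ≡ 1, the order of 25 divides 14 < 28, so 25 is not a primitive root.

No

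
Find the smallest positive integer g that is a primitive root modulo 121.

2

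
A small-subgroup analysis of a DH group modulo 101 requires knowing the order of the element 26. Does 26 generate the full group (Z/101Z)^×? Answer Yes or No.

Yes

φ(101) = 101 − 1 = 100 = 2^2 · 5^2.
Test 26^(100/q) mod 101 for each prime factor q of 100:
26^50 ≡ 100 (mod 101)  [q = 2: ≢ 1 ✓]
26^20 ≡ 36 (mod 101)  [q = 5: ≢ 1 ✓]
Every test exponent gives a nontrivial residue, hence 26 generates the full group.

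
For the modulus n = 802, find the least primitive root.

3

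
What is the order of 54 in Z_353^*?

The order of 54 must divide φ(353) = 353 − 1 = 352 = 2^5 · 11.
Divisors of 352: 1, 2, 4, 8, 11, 16, 22, 32, 44, 88, 176, 352.
Test each divisor d:
54^1 ≡ 54 (mod 353)
54^2 ≡ 92 (mod 353)
54^4 ≡ 345 (mod 353)
54^8 ≡ 64 (mod 353)
54^11 ≡ 252 (mod 353)
54^16 ≡ 213 (mod 353)
54^22 ≡ 317 (mod 353)
54^32 ≡ 185 (mod 353)
54^44 ≡ 237 (mod 353)
54^88 ≡ 42 (mod 353)
54^176 ≡ 352 (mod 353)
54^352 ≡ 1 (mod 353) ✓
Therefore the multiplicative order of 54 modulo 353 is 352.

352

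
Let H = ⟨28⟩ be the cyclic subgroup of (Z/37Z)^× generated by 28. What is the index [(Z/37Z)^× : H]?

2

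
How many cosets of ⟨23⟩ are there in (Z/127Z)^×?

1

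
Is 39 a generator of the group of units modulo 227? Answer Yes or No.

Yes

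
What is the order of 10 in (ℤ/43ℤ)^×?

The order of 10 must divide φ(43) = 43 − 1 = 42 = 2 · 3 · 7.
Divisors of 42: 1, 2, 3, 6, 7, 14, 21, 42.
Evaluate successive powers at the divisors of 42:
10^1 ≡ 10
10^2 ≡ 14
10^3 ≡ 11
10^6 ≡ 35
10^7 ≡ 6
10^14 ≡ 36
10^21 ≡ 1
So ord_43(10) = 21.

21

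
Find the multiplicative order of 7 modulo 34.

ord(7) | φ(34) = φ(2)·φ(17) = 1·16 = 16 = 2^4.
Divisors of 16: 1, 2, 4, 8, 16.
Evaluate successive powers at the divisors of 16:
7^1 ≡ 7 (mod 34)
7^2 ≡ 15 (mod 34)
7^4 ≡ 21 (mod 34)
7^8 ≡ 33 (mod 34)
7^16 ≡ 1 (mod 34) ✓
Therefore the multiplicative order of 7 modulo 34 is 16.

16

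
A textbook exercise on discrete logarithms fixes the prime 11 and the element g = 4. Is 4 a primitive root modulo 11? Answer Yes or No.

φ(11) = 11 − 1 = 10 = 2 · 5.
4 is a primitive root mod 11 iff 4^(φ(11)/q) ≢ 1 for every prime q | φ(11), i.e. q ∈ {2, 5}.
4^5 ≡ 1 (mod 11)  [q = 2: ≡ 1 ✗]
4^2 ≡ 5 (mod 11)  [q = 5: ≢ 1 ✓]
Since 4^5 ≡ 1, the order of 4 divides 5 < 10, so 4 is not a primitive root.

No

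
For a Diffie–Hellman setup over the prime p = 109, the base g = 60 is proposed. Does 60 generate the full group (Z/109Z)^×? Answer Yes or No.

No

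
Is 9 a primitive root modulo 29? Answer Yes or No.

φ(29) = 29 − 1 = 28 = 2^2 · 7.
An element g generates (Z/29Z)^× iff g^(28/q) ≢ 1 (mod 29) for each prime q ∈ {2, 7}.
9^14 ≡ 1 (mod 29)  [q = 2: ≡ 1 ✗]
9^4 ≡ 7 (mod 29)  [q = 7: ≢ 1 ✓]
Since 9^14 ≡ 1, the order of 9 divides 14 < 28, so 9 is not a primitive root.

No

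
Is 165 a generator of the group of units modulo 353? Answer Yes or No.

No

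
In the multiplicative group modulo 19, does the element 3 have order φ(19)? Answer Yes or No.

Yes

φ(19) = 19 − 1 = 18 = 2 · 3^2.
An element g generates (Z/19Z)^× iff g^(18/q) ≢ 1 (mod 19) for each prime q ∈ {2, 3}.
3^9 ≡ 18 (mod 19)  [q = 2: ≢ 1 ✓]
3^6 ≡ 7 (mod 19)  [q = 3: ≢ 1 ✓]
None equal 1, so ord_19(3) = 18: 3 is a primitive root.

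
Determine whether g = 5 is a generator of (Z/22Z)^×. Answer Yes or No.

No

φ(22) = φ(2)·φ(11) = 1·10 = 10 = 2 · 5.
It suffices to check that the order of 5 is not a proper divisor of 10: compute 5^(10/q) for q ∈ {2, 5}.
5^5 ≡ 1 (mod 22)  [q = 2: ≡ 1 ✗]
5^2 ≡ 3 (mod 22)  [q = 5: ≢ 1 ✓]
The check at q = 2 fails, so 5 generates a proper subgroup.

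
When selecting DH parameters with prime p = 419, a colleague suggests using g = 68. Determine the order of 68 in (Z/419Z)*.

The order of 68 must divide φ(419) = 419 − 1 = 418 = 2 · 11 · 19.
Divisors of 418: 1, 2, 11, 19, 22, 38, 209, 418.
Test each divisor d:
68^1 ≡ 68
68^2 ≡ 15
68^11 ≡ 359
68^19 ≡ 250
68^22 ≡ 248
68^38 ≡ 69
68^209 ≡ 418
68^418 ≡ 1
Therefore the multiplicative order of 68 modulo 419 is 418.

418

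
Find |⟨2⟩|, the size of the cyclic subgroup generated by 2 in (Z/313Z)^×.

The order of 2 must divide φ(313) = 313 − 1 = 312 = 2^3 · 3 · 13.
Divisors of 312: 1, 2, 3, 4, 6, 8, 12, 13, 24, 26, 39, 52, 78, 104, 156, 312.
Check 2^d mod 313 for each divisor in increasing order:
2^1 ≡ 2 (mod 313)
2^2 ≡ 4 (mod 313)
2^3 ≡ 8 (mod 313)
2^4 ≡ 16 (mod 313)
2^6 ≡ 64 (mod 313)
2^8 ≡ 256 (mod 313)
2^12 ≡ 27 (mod 313)
2^13 ≡ 54 (mod 313)
2^24 ≡ 103 (mod 313)
2^26 ≡ 99 (mod 313)
2^39 ≡ 25 (mod 313)
2^52 ≡ 98 (mod 313)
2^78 ≡ 312 (mod 313)
2^104 ≡ 214 (mod 313)
2^156 ≡ 1 (mod 313) ✓
Hence ord(2) = 156.

156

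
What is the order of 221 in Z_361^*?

The order of 221 must divide φ(361) = φ(19^2) = 19·(19−1) = 342 = 2 · 3^2 · 19.
Divisors of 342: 1, 2, 3, 6, 9, 18, 19, 38, 57, 114, 171, 342.
Compute 221^d (mod 361) for the divisors d until we hit 1:
221^1 ≡ 221 (mod 361)
221^2 ≡ 106 (mod 361)
221^3 ≡ 322 (mod 361)
221^6 ≡ 77 (mod 361)
221^9 ≡ 246 (mod 361)
221^18 ≡ 229 (mod 361)
221^19 ≡ 69 (mod 361)
221^38 ≡ 68 (mod 361)
221^57 ≡ 360 (mod 361)
221^114 ≡ 1 (mod 361) ✓
Therefore the multiplicative order of 221 modulo 361 is 114.

114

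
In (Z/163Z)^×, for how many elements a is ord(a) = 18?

6

φ(163) = 163 − 1 = 162 = 2 · 3^4.
Since (Z/163Z)^× is cyclic of order 162, the number of elements of order d is φ(d) when d | 162 and 0 otherwise.
18 = 2 · 3^2 divides 162, and φ(18) = 6.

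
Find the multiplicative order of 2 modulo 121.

110

The order of 2 must divide φ(121) = φ(11^2) = 11·(11−1) = 110 = 2 · 5 · 11.
Divisors of 110: 1, 2, 5, 10, 11, 22, 55, 110.
Compute 2^d (mod 121) for the divisors d until we hit 1:
2^1 ≡ 2 (mod 121)
2^2 ≡ 4 (mod 121)
2^5 ≡ 32 (mod 121)
2^10 ≡ 56 (mod 121)
2^11 ≡ 112 (mod 121)
2^22 ≡ 81 (mod 121)
2^55 ≡ 120 (mod 121)
2^110 ≡ 1 (mod 121) ✓
The smallest such exponent is 110, so the order of 2 is 110.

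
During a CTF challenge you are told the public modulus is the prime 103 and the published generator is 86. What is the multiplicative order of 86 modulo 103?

102

The order of 86 must divide φ(103) = 103 − 1 = 102 = 2 · 3 · 17.
Divisors of 102: 1, 2, 3, 6, 17, 34, 51, 102.
Compute 86^d (mod 103) for the divisors d until we hit 1:
86^1 ≡ 86
86^2 ≡ 83
86^3 ≡ 31
86^6 ≡ 34
86^17 ≡ 57
86^34 ≡ 56
86^51 ≡ 102
86^102 ≡ 1
The smallest such exponent is 102, so the order of 86 is 102.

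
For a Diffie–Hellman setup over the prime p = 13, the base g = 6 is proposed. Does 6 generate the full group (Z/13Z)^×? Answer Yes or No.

φ(13) = 13 − 1 = 12 = 2^2 · 3.
An element g generates (Z/13Z)^× iff g^(12/q) ≢ 1 (mod 13) for each prime q ∈ {2, 3}.
6^6 ≡ 12 (mod 13)  [q = 2: ≢ 1 ✓]
6^4 ≡ 9 (mod 13)  [q = 3: ≢ 1 ✓]
Every test exponent gives a nontrivial residue, hence 6 generates the full group.

Yes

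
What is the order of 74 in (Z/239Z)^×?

ord(74) | φ(239) = 239 − 1 = 238 = 2 · 7 · 17.
Divisors of 238: 1, 2, 7, 14, 17, 34, 119, 238.
Evaluate successive powers at the divisors of 238:
74^1 ≡ 74 (mod 239)
74^2 ≡ 218 (mod 239)
74^7 ≡ 138 (mod 239)
74^14 ≡ 163 (mod 239)
74^17 ≡ 38 (mod 239)
74^34 ≡ 10 (mod 239)
74^119 ≡ 238 (mod 239)
74^238 ≡ 1 (mod 239) ✓
So ord_239(74) = 238.

238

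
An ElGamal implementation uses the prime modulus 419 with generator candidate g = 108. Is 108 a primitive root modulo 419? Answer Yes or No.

φ(419) = 419 − 1 = 418 = 2 · 11 · 19.
108 is a primitive root mod 419 iff 108^(φ(419)/q) ≢ 1 for every prime q | φ(419), i.e. q ∈ {2, 11, 19}.
108^209 ≡ 1 (mod 419)  [q = 2: ≡ 1 ✗]
108^38 ≡ 169 (mod 419)  [q = 11: ≢ 1 ✓]
108^22 ≡ 60 (mod 419)  [q = 19: ≢ 1 ✓]
Since 108^209 ≡ 1, the order of 108 divides 209 < 418, so 108 is not a primitive root.

No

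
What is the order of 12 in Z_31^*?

By Lagrange's theorem, ord_31(12) divides φ(31) = 31 − 1 = 30 = 2 · 3 · 5.
Divisors of 30: 1, 2, 3, 5, 6, 10, 15, 30.
Compute 12^d (mod 31) for the divisors d until we hit 1:
12^1 ≡ 12
12^2 ≡ 20
12^3 ≡ 23
12^5 ≡ 26
12^6 ≡ 2
12^10 ≡ 25
12^15 ≡ 30
12^30 ≡ 1
The smallest such exponent is 30, so the order of 12 is 30.

30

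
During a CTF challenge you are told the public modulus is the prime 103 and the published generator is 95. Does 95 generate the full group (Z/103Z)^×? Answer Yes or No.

φ(103) = 103 − 1 = 102 = 2 · 3 · 17.
An element g generates (Z/103Z)^× iff g^(102/q) ≢ 1 (mod 103) for each prime q ∈ {2, 3, 17}.
95^51 ≡ 102 (mod 103)  [q = 2: ≢ 1 ✓]
95^34 ≡ 1 (mod 103)  [q = 3: ≡ 1 ✗]
95^6 ≡ 9 (mod 103)  [q = 17: ≢ 1 ✓]
95^34 ≡ 1 shows ord(95) | 34, strictly less than φ(103); not a primitive root.

No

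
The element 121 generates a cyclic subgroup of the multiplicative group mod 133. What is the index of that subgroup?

ord(121) | φ(133) = φ(7·19) = (7−1)·(19−1) = 6·18 = 108 = 2^2 · 3^3.
Divisors of 108: 1, 2, 3, 4, 6, 9, 12, 18, 27, 36, 54, 108.
Check 121^d mod 133 for each divisor in increasing order:
121^1 ≡ 121
121^2 ≡ 11
121^3 ≡ 1
The order of 121 is 3, so the subgroup it generates has 3 elements.
The index is φ(133) / ord(121) = 108 / 3 = 36.

36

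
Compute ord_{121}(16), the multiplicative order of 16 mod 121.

55

The order of 16 must divide φ(121) = φ(11^2) = 11·(11−1) = 110 = 2 · 5 · 11.
Divisors of 110: 1, 2, 5, 10, 11, 22, 55, 110.
Test each divisor d:
16^1 ≡ 16 (mod 121)
16^2 ≡ 14 (mod 121)
16^5 ≡ 111 (mod 121)
16^10 ≡ 100 (mod 121)
16^11 ≡ 27 (mod 121)
16^22 ≡ 3 (mod 121)
16^55 ≡ 1 (mod 121) ✓
Hence ord(16) = 55.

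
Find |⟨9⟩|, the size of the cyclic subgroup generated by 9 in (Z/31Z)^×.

15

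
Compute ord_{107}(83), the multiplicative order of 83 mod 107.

53

By Lagrange's theorem, ord_107(83) divides φ(107) = 107 − 1 = 106 = 2 · 53.
Divisors of 106: 1, 2, 53, 106.
Test each divisor d:
83^1 ≡ 83 (mod 107)
83^2 ≡ 41 (mod 107)
83^53 ≡ 1 (mod 107) ✓
Hence ord(83) = 53.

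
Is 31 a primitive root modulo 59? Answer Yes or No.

φ(59) = 59 − 1 = 58 = 2 · 29.
An element g generates (Z/59Z)^× iff g^(58/q) ≢ 1 (mod 59) for each prime q ∈ {2, 29}.
31^29 ≡ 58 (mod 59)  [q = 2: ≢ 1 ✓]
31^2 ≡ 17 (mod 59)  [q = 29: ≢ 1 ✓]
None equal 1, so ord_59(31) = 58: 31 is a primitive root.

Yes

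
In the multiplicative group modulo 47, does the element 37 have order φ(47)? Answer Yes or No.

No

φ(47) = 47 − 1 = 46 = 2 · 23.
An element g generates (Z/47Z)^× iff g^(46/q) ≢ 1 (mod 47) for each prime q ∈ {2, 23}.
37^23 ≡ 1 (mod 47)  [q = 2: ≡ 1 ✗]
37^2 ≡ 6 (mod 47)  [q = 23: ≢ 1 ✓]
The check at q = 2 fails, so 37 generates a proper subgroup.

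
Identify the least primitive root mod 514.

3

φ(514) = φ(2)·φ(257) = 1·256 = 256 = 2^8.
g is a primitive root iff g^(256/q) ≢ 1 (mod 514) for each prime q ∈ {2}.
g = 2: gcd(2, 514) = 2 > 1, not a unit — skip.
g = 3: 3^128 ≡ 513 — none is 1, so 3 is a primitive root.
So 3 is the smallest generator of (Z/514Z)^×.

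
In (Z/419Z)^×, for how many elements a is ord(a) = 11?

10

φ(419) = 419 − 1 = 418 = 2 · 11 · 19.
In a cyclic group of order 418, there are φ(d) elements of order d for each divisor d of 418, and zero for non-divisors.
11 | 418, and φ(11) = 11 − 1 = 10.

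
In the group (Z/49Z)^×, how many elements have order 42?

12

φ(49) = φ(7^2) = 7·(7−1) = 42 = 2 · 3 · 7.
(Z/49Z)^× is cyclic (|G| = 42); a cyclic group of order m has exactly φ(d) elements of each order d | m, and none otherwise.
42 = 2 · 3 · 7 divides 42, and φ(42) = 12.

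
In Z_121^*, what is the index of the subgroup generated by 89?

10

The order of 89 must divide φ(121) = φ(11^2) = 11·(11−1) = 110 = 2 · 5 · 11.
Divisors of 110: 1, 2, 5, 10, 11, 22, 55, 110.
Check 89^d mod 121 for each divisor in increasing order:
89^1 ≡ 89 (mod 121)
89^2 ≡ 56 (mod 121)
89^5 ≡ 78 (mod 121)
89^10 ≡ 34 (mod 121)
89^11 ≡ 1 (mod 121) ✓
So ord_121(89) = 11, hence |⟨89⟩| = 11.
Index = |(Z/121Z)^×| / |⟨89⟩| = 110 / 11 = 10.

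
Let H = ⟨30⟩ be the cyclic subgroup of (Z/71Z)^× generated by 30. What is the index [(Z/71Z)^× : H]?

10

Since 30 ∈ (Z/71Z)^×, its order divides φ(71) = 71 − 1 = 70 = 2 · 5 · 7.
Divisors of 70: 1, 2, 5, 7, 10, 14, 35, 70.
Compute 30^d (mod 71) for the divisors d until we hit 1:
30^1 ≡ 30 (mod 71)
30^2 ≡ 48 (mod 71)
30^5 ≡ 37 (mod 71)
30^7 ≡ 1 (mod 71) ✓
The order of 30 is 7, so the subgroup it generates has 7 elements.
Index = |(Z/71Z)^×| / |⟨30⟩| = 70 / 7 = 10.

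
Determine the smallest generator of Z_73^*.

φ(73) = 73 − 1 = 72 = 2^3 · 3^2.
g is a primitive root iff g^(72/q) ≢ 1 (mod 73) for each prime q ∈ {2, 3}.
g = 2: 2^36 ≡ 1 — hits 1, so not a primitive root.
g = 3: 3^36 ≡ 1 — hits 1, so not a primitive root.
g = 4: 4^36 ≡ 1 — hits 1, so not a primitive root.
g = 5: 5^36 ≡ 72; 5^24 ≡ 8 — none is 1, so 5 is a primitive root.
The smallest primitive root modulo 73 is 5.

5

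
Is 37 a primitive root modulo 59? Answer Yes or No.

Yes

φ(59) = 59 − 1 = 58 = 2 · 29.
Test 37^(58/q) mod 59 for each prime factor q of 58:
37^29 ≡ 58 (mod 59)  [q = 2: ≢ 1 ✓]
37^2 ≡ 12 (mod 59)  [q = 29: ≢ 1 ✓]
All checks pass, so 37 has order 58 and is a primitive root modulo 59.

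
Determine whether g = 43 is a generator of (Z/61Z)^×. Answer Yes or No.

φ(61) = 61 − 1 = 60 = 2^2 · 3 · 5.
43 is a primitive root mod 61 iff 43^(φ(61)/q) ≢ 1 for every prime q | φ(61), i.e. q ∈ {2, 3, 5}.
43^30 ≡ 60 (mod 61)  [q = 2: ≢ 1 ✓]
43^20 ≡ 47 (mod 61)  [q = 3: ≢ 1 ✓]
43^12 ≡ 58 (mod 61)  [q = 5: ≢ 1 ✓]
None equal 1, so ord_61(43) = 60: 43 is a primitive root.

Yes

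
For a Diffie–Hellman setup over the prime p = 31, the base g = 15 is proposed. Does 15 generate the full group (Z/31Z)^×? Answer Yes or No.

φ(31) = 31 − 1 = 30 = 2 · 3 · 5.
An element g generates (Z/31Z)^× iff g^(30/q) ≢ 1 (mod 31) for each prime q ∈ {2, 3, 5}.
15^15 ≡ 30 (mod 31)  [q = 2: ≢ 1 ✓]
15^10 ≡ 1 (mod 31)  [q = 3: ≡ 1 ✗]
15^6 ≡ 16 (mod 31)  [q = 5: ≢ 1 ✓]
Since 15^10 ≡ 1, the order of 15 divides 10 < 30, so 15 is not a primitive root.

No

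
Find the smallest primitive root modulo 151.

6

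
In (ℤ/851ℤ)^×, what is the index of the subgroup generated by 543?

4

The order of 543 must divide φ(851) = φ(23·37) = (23−1)·(37−1) = 22·36 = 792 = 2^3 · 3^2 · 11.
Divisors of 792: 1, 2, 3, 4, 6, 8, 9, 11, 12, 18, 22, 24, 33, 36, 44, 66, 72, 88, 99, 132, 198, 264, 396, 792.
Compute 543^d (mod 851) for the divisors d until we hit 1:
543^1 ≡ 543
543^2 ≡ 403
543^3 ≡ 122
543^4 ≡ 719
543^6 ≡ 417
543^8 ≡ 404
543^9 ≡ 665
543^11 ≡ 781
543^12 ≡ 285
543^18 ≡ 556
543^22 ≡ 645
543^24 ≡ 380
543^33 ≡ 804
543^36 ≡ 223
543^44 ≡ 737
543^66 ≡ 507
543^72 ≡ 371
543^88 ≡ 231
543^99 ≡ 850
543^132 ≡ 47
543^198 ≡ 1
So ord_851(543) = 198, hence |⟨543⟩| = 198.
[(Z/851Z)^× : ⟨543⟩] = 792/198 = 4.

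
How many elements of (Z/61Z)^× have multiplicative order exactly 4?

2

φ(61) = 61 − 1 = 60 = 2^2 · 3 · 5.
In a cyclic group of order 60, there are φ(d) elements of order d for each divisor d of 60, and zero for non-divisors.
4 = 2^2 divides 60, and φ(4) = 2.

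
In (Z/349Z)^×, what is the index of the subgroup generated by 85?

4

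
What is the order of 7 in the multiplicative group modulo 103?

By Lagrange's theorem, ord_103(7) divides φ(103) = 103 − 1 = 102 = 2 · 3 · 17.
Divisors of 102: 1, 2, 3, 6, 17, 34, 51, 102.
Evaluate successive powers at the divisors of 102:
7^1 ≡ 7 (mod 103)
7^2 ≡ 49 (mod 103)
7^3 ≡ 34 (mod 103)
7^6 ≡ 23 (mod 103)
7^17 ≡ 46 (mod 103)
7^34 ≡ 56 (mod 103)
7^51 ≡ 1 (mod 103) ✓
The smallest such exponent is 51, so the order of 7 is 51.

51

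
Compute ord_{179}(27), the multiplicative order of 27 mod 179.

89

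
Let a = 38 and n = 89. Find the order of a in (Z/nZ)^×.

88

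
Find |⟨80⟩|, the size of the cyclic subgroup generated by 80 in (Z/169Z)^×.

12

Since 80 ∈ (Z/169Z)^×, its order divides φ(169) = φ(13^2) = 13·(13−1) = 156 = 2^2 · 3 · 13.
Divisors of 156: 1, 2, 3, 4, 6, 12, 13, 26, 39, 52, 78, 156.
Compute 80^d (mod 169) for the divisors d until we hit 1:
80^1 ≡ 80
80^2 ≡ 147
80^3 ≡ 99
80^4 ≡ 146
80^6 ≡ 168
80^12 ≡ 1
Hence ord(80) = 12.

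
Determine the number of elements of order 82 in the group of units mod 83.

φ(83) = 83 − 1 = 82 = 2 · 41.
Since (Z/83Z)^× is cyclic of order 82, the number of elements of order d is φ(d) when d | 82 and 0 otherwise.
82 = 2 · 41 divides 82, and φ(82) = 40.

40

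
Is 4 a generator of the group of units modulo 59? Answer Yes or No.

φ(59) = 59 − 1 = 58 = 2 · 29.
4 is a primitive root mod 59 iff 4^(φ(59)/q) ≢ 1 for every prime q | φ(59), i.e. q ∈ {2, 29}.
4^29 ≡ 1 (mod 59)  [q = 2: ≡ 1 ✗]
4^2 ≡ 16 (mod 59)  [q = 29: ≢ 1 ✓]
The check at q = 2 fails, so 4 generates a proper subgroup.

No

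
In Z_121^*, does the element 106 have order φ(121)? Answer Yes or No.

Yes

φ(121) = φ(11^2) = 11·(11−1) = 110 = 2 · 5 · 11.
Test 106^(110/q) mod 121 for each prime factor q of 110:
106^55 ≡ 120 (mod 121)  [q = 2: ≢ 1 ✓]
106^22 ≡ 27 (mod 121)  [q = 5: ≢ 1 ✓]
106^10 ≡ 78 (mod 121)  [q = 11: ≢ 1 ✓]
All checks pass, so 106 has order 110 and is a primitive root modulo 121.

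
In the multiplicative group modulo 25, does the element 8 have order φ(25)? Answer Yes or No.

Yes

φ(25) = φ(5^2) = 5·(5−1) = 20 = 2^2 · 5.
8 is a primitive root mod 25 iff 8^(φ(25)/q) ≢ 1 for every prime q | φ(25), i.e. q ∈ {2, 5}.
8^10 ≡ 24 (mod 25)  [q = 2: ≢ 1 ✓]
8^4 ≡ 21 (mod 25)  [q = 5: ≢ 1 ✓]
All checks pass, so 8 has order 20 and is a primitive root modulo 25.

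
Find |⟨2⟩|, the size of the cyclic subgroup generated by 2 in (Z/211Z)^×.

210

The order of 2 must divide φ(211) = 211 − 1 = 210 = 2 · 3 · 5 · 7.
Divisors of 210: 1, 2, 3, 5, 6, 7, 10, 14, 15, 21, 30, 35, 42, 70, 105, 210.
Compute 2^d (mod 211) for the divisors d until we hit 1:
2^1 ≡ 2 (mod 211)
2^2 ≡ 4 (mod 211)
2^3 ≡ 8 (mod 211)
2^5 ≡ 32 (mod 211)
2^6 ≡ 64 (mod 211)
2^7 ≡ 128 (mod 211)
2^10 ≡ 180 (mod 211)
2^14 ≡ 137 (mod 211)
2^15 ≡ 63 (mod 211)
2^21 ≡ 23 (mod 211)
2^30 ≡ 171 (mod 211)
2^35 ≡ 197 (mod 211)
2^42 ≡ 107 (mod 211)
2^70 ≡ 196 (mod 211)
2^105 ≡ 210 (mod 211)
2^210 ≡ 1 (mod 211) ✓
Hence ord(2) = 210.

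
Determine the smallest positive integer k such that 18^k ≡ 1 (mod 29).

28

Since 18 ∈ (Z/29Z)^×, its order divides φ(29) = 29 − 1 = 28 = 2^2 · 7.
Divisors of 28: 1, 2, 4, 7, 14, 28.
Compute 18^d (mod 29) for the divisors d until we hit 1:
18^1 ≡ 18 (mod 29)
18^2 ≡ 5 (mod 29)
18^4 ≡ 25 (mod 29)
18^7 ≡ 17 (mod 29)
18^14 ≡ 28 (mod 29)
18^28 ≡ 1 (mod 29) ✓
So ord_29(18) = 28.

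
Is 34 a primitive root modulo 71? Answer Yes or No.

No

φ(71) = 71 − 1 = 70 = 2 · 5 · 7.
It suffices to check that the order of 34 is not a proper divisor of 70: compute 34^(70/q) for q ∈ {2, 5, 7}.
34^35 ≡ 70 (mod 71)  [q = 2: ≢ 1 ✓]
34^14 ≡ 1 (mod 71)  [q = 5: ≡ 1 ✗]
34^10 ≡ 30 (mod 71)  [q = 7: ≢ 1 ✓]
The check at q = 5 fails, so 34 generates a proper subgroup.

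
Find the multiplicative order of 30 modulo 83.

41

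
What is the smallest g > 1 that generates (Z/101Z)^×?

φ(101) = 101 − 1 = 100 = 2^2 · 5^2.
g is a primitive root iff g^(100/q) ≢ 1 (mod 101) for each prime q ∈ {2, 5}.
g = 2: 2^50 ≡ 100; 2^20 ≡ 95 — none is 1, so 2 is a primitive root.
The smallest primitive root modulo 101 is 2.

2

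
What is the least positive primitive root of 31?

3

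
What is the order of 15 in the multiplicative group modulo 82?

40

The order of 15 must divide φ(82) = φ(2)·φ(41) = 1·40 = 40 = 2^3 · 5.
Divisors of 40: 1, 2, 4, 5, 8, 10, 20, 40.
Test each divisor d:
15^1 ≡ 15
15^2 ≡ 61
15^4 ≡ 31
15^5 ≡ 55
15^8 ≡ 59
15^10 ≡ 73
15^20 ≡ 81
15^40 ≡ 1
The smallest such exponent is 40, so the order of 15 is 40.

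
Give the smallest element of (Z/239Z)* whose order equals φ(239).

7

φ(239) = 239 − 1 = 238 = 2 · 7 · 17.
Test candidates g = 2, 3, … against the prime factors q ∈ {2, 7, 17} of φ(239): g is a generator iff g^(238/q) ≢ 1 for every such q.
g = 2: 2^119 ≡ 1 — hits 1, so not a primitive root.
g = 3: 3^119 ≡ 1 — hits 1, so not a primitive root.
g = 4: 4^119 ≡ 1 — hits 1, so not a primitive root.
g = 5: 5^119 ≡ 1 — hits 1, so not a primitive root.
g = 6: 6^119 ≡ 1 — hits 1, so not a primitive root.
g = 7: 7^119 ≡ 238; 7^34 ≡ 24; 7^14 ≡ 211 — none is 1, so 7 is a primitive root.
Hence the least primitive root of 239 is 7.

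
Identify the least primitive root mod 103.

5

φ(103) = 103 − 1 = 102 = 2 · 3 · 17.
g is a primitive root iff g^(102/q) ≢ 1 (mod 103) for each prime q ∈ {2, 3, 17}.
g = 2: 2^51 ≡ 1 — hits 1, so not a primitive root.
g = 3: 3^51 ≡ 102; 3^34 ≡ 1 — hits 1, so not a primitive root.
g = 4: 4^51 ≡ 1 — hits 1, so not a primitive root.
g = 5: 5^51 ≡ 102; 5^34 ≡ 56; 5^6 ≡ 72 — none is 1, so 5 is a primitive root.
So 5 is the smallest generator of (Z/103Z)^×.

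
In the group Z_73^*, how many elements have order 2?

1

φ(73) = 73 − 1 = 72 = 2^3 · 3^2.
Since (Z/73Z)^× is cyclic of order 72, the number of elements of order d is φ(d) when d | 72 and 0 otherwise.
2 | 72, and φ(2) = 2 − 1 = 1.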